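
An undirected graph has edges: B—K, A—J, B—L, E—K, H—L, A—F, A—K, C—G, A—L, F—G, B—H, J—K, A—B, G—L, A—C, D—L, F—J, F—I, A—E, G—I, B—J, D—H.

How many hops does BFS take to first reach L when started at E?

2

Level 0: E
Level 1: A, K
Level 2: B, C, F, J, L
Level 3: D, G, H, I
L first appears at level 2.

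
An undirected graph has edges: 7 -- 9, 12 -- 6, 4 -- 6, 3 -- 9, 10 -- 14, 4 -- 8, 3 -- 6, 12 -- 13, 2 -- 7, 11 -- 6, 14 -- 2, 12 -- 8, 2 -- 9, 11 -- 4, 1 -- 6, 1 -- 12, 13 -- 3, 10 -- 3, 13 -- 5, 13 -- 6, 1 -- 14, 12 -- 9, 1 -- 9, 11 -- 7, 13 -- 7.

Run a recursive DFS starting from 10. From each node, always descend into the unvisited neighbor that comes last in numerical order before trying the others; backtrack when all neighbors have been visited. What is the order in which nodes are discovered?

Visit 10
10 → 14
14 → 2
2 → 9
9 → 12
12 → 13
13 → 7
7 → 11
11 → 6
6 → 4
4 → 8
6 → 3
6 → 1
13 → 5

10, 14, 2, 9, 12, 13, 7, 11, 6, 4, 8, 3, 1, 5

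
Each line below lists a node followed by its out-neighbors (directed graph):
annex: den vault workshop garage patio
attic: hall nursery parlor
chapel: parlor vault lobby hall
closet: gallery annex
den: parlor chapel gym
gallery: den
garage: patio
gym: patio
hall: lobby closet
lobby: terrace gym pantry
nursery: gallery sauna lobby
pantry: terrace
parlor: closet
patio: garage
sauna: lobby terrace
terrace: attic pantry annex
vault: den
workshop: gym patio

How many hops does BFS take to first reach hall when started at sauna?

3

Level 0: sauna
Level 1: lobby, terrace
Level 2: annex, attic, gym, pantry
Level 3: den, garage, hall, nursery, parlor, patio, vault, workshop
Level 4: chapel, closet, gallery
hall first appears at level 3.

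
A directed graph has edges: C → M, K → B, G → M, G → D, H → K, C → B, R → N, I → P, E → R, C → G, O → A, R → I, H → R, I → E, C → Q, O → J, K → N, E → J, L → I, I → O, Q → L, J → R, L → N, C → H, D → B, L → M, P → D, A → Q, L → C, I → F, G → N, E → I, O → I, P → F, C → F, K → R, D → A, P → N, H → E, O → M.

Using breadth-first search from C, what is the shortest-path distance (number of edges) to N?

Level 0: C
Level 1: B, F, G, H, M, Q
Level 2: D, E, K, L, N, R
Level 3: A, I, J
Level 4: O, P
N first appears at level 2.

2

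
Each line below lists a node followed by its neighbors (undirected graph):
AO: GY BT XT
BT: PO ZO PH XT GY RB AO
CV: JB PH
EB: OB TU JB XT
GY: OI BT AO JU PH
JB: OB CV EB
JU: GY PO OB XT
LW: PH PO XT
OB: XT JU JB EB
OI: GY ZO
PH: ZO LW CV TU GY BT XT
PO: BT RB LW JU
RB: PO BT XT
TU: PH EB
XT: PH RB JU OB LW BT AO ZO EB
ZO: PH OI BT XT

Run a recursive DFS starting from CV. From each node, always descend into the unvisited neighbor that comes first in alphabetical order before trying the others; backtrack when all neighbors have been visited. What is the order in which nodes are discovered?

Visit CV
CV → JB
JB → EB
EB → OB
OB → JU
JU → GY
GY → AO
AO → BT
BT → PH
PH → LW
LW → PO
PO → RB
RB → XT
XT → ZO
ZO → OI
PH → TU

CV -> JB -> EB -> OB -> JU -> GY -> AO -> BT -> PH -> LW -> PO -> RB -> XT -> ZO -> OI -> TU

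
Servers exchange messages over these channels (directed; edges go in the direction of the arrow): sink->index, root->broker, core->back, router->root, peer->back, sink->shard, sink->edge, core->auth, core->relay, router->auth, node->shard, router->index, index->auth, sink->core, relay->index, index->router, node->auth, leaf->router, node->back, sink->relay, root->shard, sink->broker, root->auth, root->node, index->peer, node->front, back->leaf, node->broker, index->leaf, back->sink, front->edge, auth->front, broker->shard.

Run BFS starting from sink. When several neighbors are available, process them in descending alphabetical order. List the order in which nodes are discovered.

Visit sink; enqueue shard, relay, index, edge, core, broker → queue [shard, relay, index, edge, core, broker]
Visit shard → queue [relay, index, edge, core, broker]
Visit relay → queue [index, edge, core, broker]
Visit index; enqueue router, peer, leaf, auth → queue [edge, core, broker, router, peer, leaf, auth]
Visit edge → queue [core, broker, router, peer, leaf, auth]
Visit core; enqueue back → queue [broker, router, peer, leaf, auth, back]
Visit broker → queue [router, peer, leaf, auth, back]
Visit router; enqueue root → queue [peer, leaf, auth, back, root]
Visit peer → queue [leaf, auth, back, root]
Visit leaf → queue [auth, back, root]
Visit auth; enqueue front → queue [back, root, front]
Visit back → queue [root, front]
Visit root; enqueue node → queue [front, node]
Visit front → queue [node]
Visit node → queue []

sink, shard, relay, index, edge, core, broker, router, peer, leaf, auth, back, root, front, node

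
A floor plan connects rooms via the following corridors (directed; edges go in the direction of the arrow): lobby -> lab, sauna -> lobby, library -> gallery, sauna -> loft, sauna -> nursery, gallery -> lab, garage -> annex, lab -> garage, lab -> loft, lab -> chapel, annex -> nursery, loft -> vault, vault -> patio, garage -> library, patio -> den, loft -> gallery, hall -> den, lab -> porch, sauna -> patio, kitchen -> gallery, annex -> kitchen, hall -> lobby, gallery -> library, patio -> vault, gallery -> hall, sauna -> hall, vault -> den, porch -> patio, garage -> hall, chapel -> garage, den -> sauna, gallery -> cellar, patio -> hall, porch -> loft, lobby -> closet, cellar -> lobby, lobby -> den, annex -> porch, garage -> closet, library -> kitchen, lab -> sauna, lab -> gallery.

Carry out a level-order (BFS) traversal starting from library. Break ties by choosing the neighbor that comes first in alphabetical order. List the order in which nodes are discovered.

library → gallery → kitchen → cellar → hall → lab → lobby → den → chapel → garage → loft → porch → sauna → closet → annex → vault → patio → nursery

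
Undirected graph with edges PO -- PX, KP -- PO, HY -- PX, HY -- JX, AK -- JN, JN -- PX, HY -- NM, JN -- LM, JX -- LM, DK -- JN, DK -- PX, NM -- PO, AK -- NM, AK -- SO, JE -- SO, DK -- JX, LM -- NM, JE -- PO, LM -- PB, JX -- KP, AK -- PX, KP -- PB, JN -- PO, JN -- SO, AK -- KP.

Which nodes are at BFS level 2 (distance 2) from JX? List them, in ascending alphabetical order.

AK, JN, NM, PB, PO, PX

Level 0: JX
Level 1: DK, HY, KP, LM
Level 2: AK, JN, NM, PB, PO, PX
Level 3: JE, SO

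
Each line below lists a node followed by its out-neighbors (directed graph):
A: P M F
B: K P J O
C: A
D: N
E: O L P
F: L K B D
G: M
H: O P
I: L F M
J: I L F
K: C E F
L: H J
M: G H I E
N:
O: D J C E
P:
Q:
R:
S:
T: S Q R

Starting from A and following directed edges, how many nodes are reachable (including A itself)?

16

BFS from A visits: A, F, M, P, B, D, K, L, E, G, H, I, J, O, N, C
Reachable nodes: 16 of 20 total.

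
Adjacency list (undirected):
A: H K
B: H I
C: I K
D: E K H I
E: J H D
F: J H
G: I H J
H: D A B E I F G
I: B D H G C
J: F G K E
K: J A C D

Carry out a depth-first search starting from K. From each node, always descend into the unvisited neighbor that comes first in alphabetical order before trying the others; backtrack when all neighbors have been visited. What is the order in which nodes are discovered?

Visit K
K → A
A → H
H → B
B → I
I → C
I → D
D → E
E → J
J → F
J → G

K -> A -> H -> B -> I -> C -> D -> E -> J -> F -> G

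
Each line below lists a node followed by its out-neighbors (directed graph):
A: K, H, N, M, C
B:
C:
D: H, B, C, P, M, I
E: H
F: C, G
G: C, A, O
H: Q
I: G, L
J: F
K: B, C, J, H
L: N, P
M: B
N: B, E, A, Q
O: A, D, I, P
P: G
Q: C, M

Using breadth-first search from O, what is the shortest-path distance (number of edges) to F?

4

Level 0: O
Level 1: A, D, I, P
Level 2: B, C, G, H, K, L, M, N
Level 3: E, J, Q
Level 4: F
F first appears at level 4.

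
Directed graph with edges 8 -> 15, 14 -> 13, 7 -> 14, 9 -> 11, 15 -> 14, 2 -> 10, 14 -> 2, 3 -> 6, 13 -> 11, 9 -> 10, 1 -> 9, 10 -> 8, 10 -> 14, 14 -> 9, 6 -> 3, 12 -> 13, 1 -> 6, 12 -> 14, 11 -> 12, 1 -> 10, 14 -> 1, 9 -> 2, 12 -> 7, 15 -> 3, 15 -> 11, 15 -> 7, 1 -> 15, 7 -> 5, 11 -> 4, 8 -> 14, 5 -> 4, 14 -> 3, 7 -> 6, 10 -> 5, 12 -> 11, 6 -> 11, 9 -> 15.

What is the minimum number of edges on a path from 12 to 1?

Level 0: 12
Level 1: 7, 11, 13, 14
Level 2: 1, 2, 3, 4, 5, 6, 9
Level 3: 10, 15
Level 4: 8
1 first appears at level 2.

2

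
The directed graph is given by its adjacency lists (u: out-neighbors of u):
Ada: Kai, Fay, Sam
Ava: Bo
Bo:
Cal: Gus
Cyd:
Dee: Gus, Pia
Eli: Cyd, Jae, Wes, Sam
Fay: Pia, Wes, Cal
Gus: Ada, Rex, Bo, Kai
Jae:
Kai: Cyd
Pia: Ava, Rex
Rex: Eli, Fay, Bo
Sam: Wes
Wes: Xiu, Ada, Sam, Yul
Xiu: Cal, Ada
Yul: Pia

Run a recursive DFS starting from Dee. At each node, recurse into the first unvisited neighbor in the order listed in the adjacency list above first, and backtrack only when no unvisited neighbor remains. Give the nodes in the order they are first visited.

Dee -> Gus -> Ada -> Kai -> Cyd -> Fay -> Pia -> Ava -> Bo -> Rex -> Eli -> Jae -> Wes -> Xiu -> Cal -> Sam -> Yul

Visit Dee
Dee → Gus
Gus → Ada
Ada → Kai
Kai → Cyd
Ada → Fay
Fay → Pia
Pia → Ava
Ava → Bo
Pia → Rex
Rex → Eli
Eli → Jae
Eli → Wes
Wes → Xiu
Xiu → Cal
Wes → Sam
Wes → Yul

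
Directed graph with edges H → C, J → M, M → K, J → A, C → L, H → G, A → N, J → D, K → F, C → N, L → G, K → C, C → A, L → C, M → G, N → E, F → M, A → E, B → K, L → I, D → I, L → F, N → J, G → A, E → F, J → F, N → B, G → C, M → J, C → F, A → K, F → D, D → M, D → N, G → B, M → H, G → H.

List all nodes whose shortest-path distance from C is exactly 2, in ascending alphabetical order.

B, D, E, G, I, J, K, M

Level 0: C
Level 1: A, F, L, N
Level 2: B, D, E, G, I, J, K, M
Level 3: H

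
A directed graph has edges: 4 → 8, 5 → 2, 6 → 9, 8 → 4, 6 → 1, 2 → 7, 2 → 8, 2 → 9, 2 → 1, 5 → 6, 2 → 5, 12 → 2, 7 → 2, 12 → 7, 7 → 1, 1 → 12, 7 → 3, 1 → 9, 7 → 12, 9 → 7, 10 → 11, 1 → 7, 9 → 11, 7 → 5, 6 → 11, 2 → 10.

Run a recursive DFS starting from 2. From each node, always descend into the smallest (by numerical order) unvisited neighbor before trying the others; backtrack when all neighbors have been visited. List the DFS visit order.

2 1 7 3 5 6 9 11 12 8 4 10

Visit 2
2 → 1
1 → 7
7 → 3
7 → 5
5 → 6
6 → 9
9 → 11
7 → 12
2 → 8
8 → 4
2 → 10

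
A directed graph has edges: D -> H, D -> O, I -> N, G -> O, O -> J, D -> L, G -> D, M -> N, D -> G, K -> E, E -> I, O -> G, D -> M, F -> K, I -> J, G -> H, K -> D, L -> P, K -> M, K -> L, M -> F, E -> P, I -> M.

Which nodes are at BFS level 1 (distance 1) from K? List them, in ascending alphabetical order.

D, E, L, M

Level 0: K
Level 1: D, E, L, M
Level 2: F, G, H, I, N, O, P
Level 3: J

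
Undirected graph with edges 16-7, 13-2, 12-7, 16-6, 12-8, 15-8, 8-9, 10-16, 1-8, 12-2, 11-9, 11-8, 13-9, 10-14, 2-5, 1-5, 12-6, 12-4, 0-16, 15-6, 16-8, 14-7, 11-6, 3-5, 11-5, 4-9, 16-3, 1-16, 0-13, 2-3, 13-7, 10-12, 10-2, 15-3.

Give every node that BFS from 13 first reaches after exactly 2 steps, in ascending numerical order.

3, 4, 5, 8, 10, 11, 12, 14, 16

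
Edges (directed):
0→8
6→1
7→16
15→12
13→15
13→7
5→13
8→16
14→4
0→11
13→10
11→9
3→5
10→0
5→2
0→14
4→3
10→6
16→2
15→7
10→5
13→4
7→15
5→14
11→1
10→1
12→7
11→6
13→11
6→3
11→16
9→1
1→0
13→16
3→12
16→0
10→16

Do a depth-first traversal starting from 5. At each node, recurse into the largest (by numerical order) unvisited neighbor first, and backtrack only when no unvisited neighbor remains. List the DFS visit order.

5 14 4 3 12 7 16 2 0 11 9 1 6 8 15 13 10

Visit 5
5 → 14
14 → 4
4 → 3
3 → 12
12 → 7
7 → 16
16 → 2
16 → 0
0 → 11
11 → 9
9 → 1
11 → 6
0 → 8
7 → 15
5 → 13
13 → 10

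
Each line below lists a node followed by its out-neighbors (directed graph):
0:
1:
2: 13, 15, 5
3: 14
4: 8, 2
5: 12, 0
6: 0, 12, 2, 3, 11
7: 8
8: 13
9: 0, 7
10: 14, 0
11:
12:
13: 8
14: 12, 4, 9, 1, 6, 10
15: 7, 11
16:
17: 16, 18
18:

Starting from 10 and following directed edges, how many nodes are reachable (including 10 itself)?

BFS from 10 visits: 10, 14, 0, 12, 4, 9, 1, 6, 8, 2, 7, 3, 11, 13, 15, 5
Reachable nodes: 16 of 19 total.

16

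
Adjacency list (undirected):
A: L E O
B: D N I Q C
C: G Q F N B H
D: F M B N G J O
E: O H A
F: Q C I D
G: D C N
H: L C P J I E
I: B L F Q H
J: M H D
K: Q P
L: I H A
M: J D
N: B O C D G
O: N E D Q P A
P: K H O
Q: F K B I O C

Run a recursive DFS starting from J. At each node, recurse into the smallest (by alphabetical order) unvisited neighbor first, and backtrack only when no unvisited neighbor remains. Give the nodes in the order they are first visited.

J -> D -> B -> C -> F -> I -> H -> E -> A -> L -> O -> N -> G -> P -> K -> Q -> M

Visit J
J → D
D → B
B → C
C → F
F → I
I → H
H → E
E → A
A → L
A → O
O → N
N → G
O → P
P → K
K → Q
D → M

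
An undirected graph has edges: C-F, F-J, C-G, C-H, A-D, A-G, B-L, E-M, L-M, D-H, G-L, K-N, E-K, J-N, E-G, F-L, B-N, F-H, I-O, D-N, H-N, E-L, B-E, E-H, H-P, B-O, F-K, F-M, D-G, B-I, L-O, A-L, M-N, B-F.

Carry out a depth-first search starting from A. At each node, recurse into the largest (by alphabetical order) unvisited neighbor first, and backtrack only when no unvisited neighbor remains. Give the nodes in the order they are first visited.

Visit A
A → L
L → O
O → I
I → B
B → N
N → M
M → F
F → K
K → E
E → H
H → P
H → D
D → G
G → C
F → J

A, L, O, I, B, N, M, F, K, E, H, P, D, G, C, J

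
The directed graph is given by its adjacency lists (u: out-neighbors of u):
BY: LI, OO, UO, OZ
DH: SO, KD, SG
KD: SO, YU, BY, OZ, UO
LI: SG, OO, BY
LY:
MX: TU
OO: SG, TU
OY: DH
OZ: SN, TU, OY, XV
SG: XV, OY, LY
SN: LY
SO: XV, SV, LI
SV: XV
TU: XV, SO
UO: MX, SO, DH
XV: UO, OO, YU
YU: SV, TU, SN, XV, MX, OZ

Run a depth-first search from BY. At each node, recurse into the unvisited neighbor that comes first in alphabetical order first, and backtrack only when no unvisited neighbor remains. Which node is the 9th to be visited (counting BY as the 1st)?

Visit BY
BY → LI
LI → OO
OO → SG
SG → LY
SG → OY
OY → DH
DH → KD
KD → OZ
OZ → SN
OZ → TU
TU → SO
SO → SV
SV → XV
XV → UO
UO → MX
XV → YU

Visit order: BY, LI, OO, SG, LY, OY, DH, KD, OZ, SN, TU, SO, SV, XV, UO, MX, YU

OZ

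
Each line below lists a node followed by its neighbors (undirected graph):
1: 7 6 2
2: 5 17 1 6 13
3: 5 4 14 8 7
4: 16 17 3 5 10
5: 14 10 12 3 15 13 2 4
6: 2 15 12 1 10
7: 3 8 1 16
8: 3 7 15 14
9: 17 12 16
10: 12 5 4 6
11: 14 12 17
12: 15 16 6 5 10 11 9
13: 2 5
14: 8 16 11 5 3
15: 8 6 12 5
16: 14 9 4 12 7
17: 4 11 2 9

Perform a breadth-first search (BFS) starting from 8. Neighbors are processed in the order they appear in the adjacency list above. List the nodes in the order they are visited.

8 3 7 15 14 5 4 1 16 6 12 11 10 13 2 17 9

Visit 8; enqueue 3, 7, 15, 14 → queue [3, 7, 15, 14]
Visit 3; enqueue 5, 4 → queue [7, 15, 14, 5, 4]
Visit 7; enqueue 1, 16 → queue [15, 14, 5, 4, 1, 16]
Visit 15; enqueue 6, 12 → queue [14, 5, 4, 1, 16, 6, 12]
Visit 14; enqueue 11 → queue [5, 4, 1, 16, 6, 12, 11]
Visit 5; enqueue 10, 13, 2 → queue [4, 1, 16, 6, 12, 11, 10, 13, 2]
Visit 4; enqueue 17 → queue [1, 16, 6, 12, 11, 10, 13, 2, 17]
Visit 1 → queue [16, 6, 12, 11, 10, 13, 2, 17]
Visit 16; enqueue 9 → queue [6, 12, 11, 10, 13, 2, 17, 9]
Visit 6 → queue [12, 11, 10, 13, 2, 17, 9]
Visit 12 → queue [11, 10, 13, 2, 17, 9]
Visit 11 → queue [10, 13, 2, 17, 9]
Visit 10 → queue [13, 2, 17, 9]
Visit 13 → queue [2, 17, 9]
Visit 2 → queue [17, 9]
Visit 17 → queue [9]
Visit 9 → queue []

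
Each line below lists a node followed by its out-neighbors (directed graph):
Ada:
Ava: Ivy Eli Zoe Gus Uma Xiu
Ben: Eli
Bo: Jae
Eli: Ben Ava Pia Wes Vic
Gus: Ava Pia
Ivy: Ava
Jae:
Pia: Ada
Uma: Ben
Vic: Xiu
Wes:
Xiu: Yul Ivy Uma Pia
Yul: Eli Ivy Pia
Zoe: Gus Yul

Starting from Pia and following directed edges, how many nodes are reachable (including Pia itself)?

2

BFS from Pia visits: Pia, Ada
Reachable nodes: 2 of 15 total.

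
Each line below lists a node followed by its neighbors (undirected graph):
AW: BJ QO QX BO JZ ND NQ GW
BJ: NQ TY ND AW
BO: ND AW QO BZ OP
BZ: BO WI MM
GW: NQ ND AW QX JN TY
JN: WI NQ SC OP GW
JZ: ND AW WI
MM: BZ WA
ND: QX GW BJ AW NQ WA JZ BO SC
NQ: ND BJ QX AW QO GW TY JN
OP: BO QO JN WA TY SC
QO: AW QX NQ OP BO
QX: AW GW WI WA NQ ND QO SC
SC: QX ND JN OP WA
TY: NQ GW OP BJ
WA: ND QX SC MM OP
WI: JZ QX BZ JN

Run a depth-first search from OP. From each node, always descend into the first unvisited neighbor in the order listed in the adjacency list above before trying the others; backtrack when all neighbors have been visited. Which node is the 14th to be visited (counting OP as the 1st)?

MM

Visit OP
OP → BO
BO → ND
ND → QX
QX → AW
AW → BJ
BJ → NQ
NQ → QO
NQ → GW
GW → JN
JN → WI
WI → JZ
WI → BZ
BZ → MM
MM → WA
WA → SC
GW → TY

Visit order: OP, BO, ND, QX, AW, BJ, NQ, QO, GW, JN, WI, JZ, BZ, MM, WA, SC, TY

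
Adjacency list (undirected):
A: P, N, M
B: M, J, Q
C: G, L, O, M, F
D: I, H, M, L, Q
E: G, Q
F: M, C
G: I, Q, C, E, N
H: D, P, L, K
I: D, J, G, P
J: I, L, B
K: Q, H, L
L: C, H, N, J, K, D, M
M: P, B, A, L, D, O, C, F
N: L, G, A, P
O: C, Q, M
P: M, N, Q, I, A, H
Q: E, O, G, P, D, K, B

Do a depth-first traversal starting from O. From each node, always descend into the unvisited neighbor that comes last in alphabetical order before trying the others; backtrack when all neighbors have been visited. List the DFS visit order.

O, Q, P, N, L, M, F, C, G, I, J, B, D, H, K, E, A

Visit O
O → Q
Q → P
P → N
N → L
L → M
M → F
F → C
C → G
G → I
I → J
J → B
I → D
D → H
H → K
G → E
M → A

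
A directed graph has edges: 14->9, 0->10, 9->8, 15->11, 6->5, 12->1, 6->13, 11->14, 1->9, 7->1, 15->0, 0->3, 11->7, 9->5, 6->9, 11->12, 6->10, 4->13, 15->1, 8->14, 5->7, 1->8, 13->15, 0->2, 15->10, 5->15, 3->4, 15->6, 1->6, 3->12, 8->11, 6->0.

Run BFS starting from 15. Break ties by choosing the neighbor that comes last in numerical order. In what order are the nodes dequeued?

15, 11, 10, 6, 1, 0, 14, 12, 7, 13, 9, 5, 8, 3, 2, 4

Visit 15; enqueue 11, 10, 6, 1, 0 → queue [11, 10, 6, 1, 0]
Visit 11; enqueue 14, 12, 7 → queue [10, 6, 1, 0, 14, 12, 7]
Visit 10 → queue [6, 1, 0, 14, 12, 7]
Visit 6; enqueue 13, 9, 5 → queue [1, 0, 14, 12, 7, 13, 9, 5]
Visit 1; enqueue 8 → queue [0, 14, 12, 7, 13, 9, 5, 8]
Visit 0; enqueue 3, 2 → queue [14, 12, 7, 13, 9, 5, 8, 3, 2]
Visit 14 → queue [12, 7, 13, 9, 5, 8, 3, 2]
Visit 12 → queue [7, 13, 9, 5, 8, 3, 2]
Visit 7 → queue [13, 9, 5, 8, 3, 2]
Visit 13 → queue [9, 5, 8, 3, 2]
Visit 9 → queue [5, 8, 3, 2]
Visit 5 → queue [8, 3, 2]
Visit 8 → queue [3, 2]
Visit 3; enqueue 4 → queue [2, 4]
Visit 2 → queue [4]
Visit 4 → queue []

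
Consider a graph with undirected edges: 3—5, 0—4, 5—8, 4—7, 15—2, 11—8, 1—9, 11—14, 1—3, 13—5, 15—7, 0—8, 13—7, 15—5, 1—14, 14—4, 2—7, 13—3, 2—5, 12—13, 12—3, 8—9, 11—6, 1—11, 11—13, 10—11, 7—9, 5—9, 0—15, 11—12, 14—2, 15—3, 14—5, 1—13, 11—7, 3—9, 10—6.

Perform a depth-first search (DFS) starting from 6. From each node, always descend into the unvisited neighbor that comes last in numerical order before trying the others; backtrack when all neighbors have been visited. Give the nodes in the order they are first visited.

6 11 14 5 15 7 13 12 3 9 8 0 4 1 2 10

Visit 6
6 → 11
11 → 14
14 → 5
5 → 15
15 → 7
7 → 13
13 → 12
12 → 3
3 → 9
9 → 8
8 → 0
0 → 4
9 → 1
7 → 2
11 → 10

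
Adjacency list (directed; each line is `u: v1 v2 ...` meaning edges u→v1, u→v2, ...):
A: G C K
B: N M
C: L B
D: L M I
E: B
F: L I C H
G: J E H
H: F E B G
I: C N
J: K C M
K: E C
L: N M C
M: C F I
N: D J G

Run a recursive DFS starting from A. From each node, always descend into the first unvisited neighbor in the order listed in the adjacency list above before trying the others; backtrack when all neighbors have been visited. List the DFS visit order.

A, G, J, K, E, B, N, D, L, M, C, F, I, H

Visit A
A → G
G → J
J → K
K → E
E → B
B → N
N → D
D → L
L → M
M → C
M → F
F → I
F → H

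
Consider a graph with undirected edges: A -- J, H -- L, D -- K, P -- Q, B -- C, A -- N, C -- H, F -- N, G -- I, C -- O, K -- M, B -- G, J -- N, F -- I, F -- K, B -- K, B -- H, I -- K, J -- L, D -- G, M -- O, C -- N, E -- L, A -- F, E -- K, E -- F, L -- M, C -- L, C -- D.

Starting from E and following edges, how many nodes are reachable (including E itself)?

15

BFS from E visits: E, F, K, L, A, I, N, B, D, M, C, H, J, G, O
Reachable nodes: 15 of 17 total.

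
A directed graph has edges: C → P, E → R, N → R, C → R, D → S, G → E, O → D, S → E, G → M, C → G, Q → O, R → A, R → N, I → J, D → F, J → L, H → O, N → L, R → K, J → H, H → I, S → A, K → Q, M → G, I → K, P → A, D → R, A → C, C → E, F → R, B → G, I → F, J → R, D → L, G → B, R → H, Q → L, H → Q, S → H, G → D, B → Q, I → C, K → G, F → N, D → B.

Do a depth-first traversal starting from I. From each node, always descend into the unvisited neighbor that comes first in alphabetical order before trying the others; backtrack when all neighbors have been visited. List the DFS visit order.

I, C, E, R, A, H, O, D, B, G, M, Q, L, F, N, S, K, P, J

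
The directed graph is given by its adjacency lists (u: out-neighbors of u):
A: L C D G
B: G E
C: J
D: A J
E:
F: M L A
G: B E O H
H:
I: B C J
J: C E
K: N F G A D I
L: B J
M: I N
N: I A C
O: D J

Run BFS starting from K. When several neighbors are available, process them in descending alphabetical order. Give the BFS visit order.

K → N → I → G → F → D → A → C → J → B → O → H → E → M → L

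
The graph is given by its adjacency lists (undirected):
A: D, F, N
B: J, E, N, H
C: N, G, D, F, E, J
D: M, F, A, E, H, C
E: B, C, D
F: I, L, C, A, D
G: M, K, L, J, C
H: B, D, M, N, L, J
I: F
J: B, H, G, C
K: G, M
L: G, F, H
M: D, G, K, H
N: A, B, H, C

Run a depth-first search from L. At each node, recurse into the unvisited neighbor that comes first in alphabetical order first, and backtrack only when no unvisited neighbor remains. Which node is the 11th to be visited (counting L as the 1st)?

K

Visit L
L → F
F → A
A → D
D → C
C → E
E → B
B → H
H → J
J → G
G → K
K → M
H → N
F → I

Visit order: L, F, A, D, C, E, B, H, J, G, K, M, N, I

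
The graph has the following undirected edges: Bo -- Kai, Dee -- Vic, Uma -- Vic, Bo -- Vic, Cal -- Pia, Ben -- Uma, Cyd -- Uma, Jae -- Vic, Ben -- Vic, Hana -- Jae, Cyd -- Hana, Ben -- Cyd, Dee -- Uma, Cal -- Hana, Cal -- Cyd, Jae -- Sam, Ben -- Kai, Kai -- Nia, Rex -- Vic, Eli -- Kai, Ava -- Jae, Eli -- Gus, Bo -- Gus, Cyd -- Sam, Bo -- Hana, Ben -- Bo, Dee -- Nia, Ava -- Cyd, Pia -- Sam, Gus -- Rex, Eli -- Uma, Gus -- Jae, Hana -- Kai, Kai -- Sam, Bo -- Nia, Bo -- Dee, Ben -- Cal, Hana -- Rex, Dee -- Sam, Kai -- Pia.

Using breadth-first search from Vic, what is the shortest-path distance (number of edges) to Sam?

Level 0: Vic
Level 1: Ben, Bo, Dee, Jae, Rex, Uma
Level 2: Ava, Cal, Cyd, Eli, Gus, Hana, Kai, Nia, Sam
Level 3: Pia
Sam first appears at level 2.

2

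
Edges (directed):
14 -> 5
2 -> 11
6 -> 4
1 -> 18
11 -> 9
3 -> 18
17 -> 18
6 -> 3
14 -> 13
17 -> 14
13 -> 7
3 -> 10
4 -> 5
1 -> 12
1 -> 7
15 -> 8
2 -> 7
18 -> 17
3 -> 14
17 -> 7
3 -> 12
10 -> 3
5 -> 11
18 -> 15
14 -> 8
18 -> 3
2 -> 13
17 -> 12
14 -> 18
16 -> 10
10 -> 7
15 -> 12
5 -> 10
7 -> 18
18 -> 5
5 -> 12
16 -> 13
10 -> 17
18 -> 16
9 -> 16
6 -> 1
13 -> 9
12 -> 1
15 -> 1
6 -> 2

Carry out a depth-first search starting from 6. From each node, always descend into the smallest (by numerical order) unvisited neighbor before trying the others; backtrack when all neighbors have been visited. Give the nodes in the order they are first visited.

6 1 7 18 3 10 17 12 14 5 11 9 16 13 8 15 2 4

Visit 6
6 → 1
1 → 7
7 → 18
18 → 3
3 → 10
10 → 17
17 → 12
17 → 14
14 → 5
5 → 11
11 → 9
9 → 16
16 → 13
14 → 8
18 → 15
6 → 2
6 → 4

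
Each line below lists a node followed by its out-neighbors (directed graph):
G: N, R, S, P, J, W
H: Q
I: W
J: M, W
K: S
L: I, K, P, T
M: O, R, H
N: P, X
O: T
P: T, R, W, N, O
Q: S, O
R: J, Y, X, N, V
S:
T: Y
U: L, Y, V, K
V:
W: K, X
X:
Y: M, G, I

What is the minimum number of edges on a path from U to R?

Level 0: U
Level 1: K, L, V, Y
Level 2: G, I, M, P, S, T
Level 3: H, J, N, O, R, W
Level 4: Q, X
R first appears at level 3.

3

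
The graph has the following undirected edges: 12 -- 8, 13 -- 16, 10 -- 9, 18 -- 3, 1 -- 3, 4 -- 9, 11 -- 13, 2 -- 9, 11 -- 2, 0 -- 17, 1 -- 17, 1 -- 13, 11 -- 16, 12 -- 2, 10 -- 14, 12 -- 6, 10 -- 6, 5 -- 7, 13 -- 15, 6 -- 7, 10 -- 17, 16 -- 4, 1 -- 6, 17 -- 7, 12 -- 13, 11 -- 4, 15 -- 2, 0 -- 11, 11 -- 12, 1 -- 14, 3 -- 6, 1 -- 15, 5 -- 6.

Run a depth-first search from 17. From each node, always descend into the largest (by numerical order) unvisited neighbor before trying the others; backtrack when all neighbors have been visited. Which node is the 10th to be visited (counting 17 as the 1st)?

Visit 17
17 → 10
10 → 14
14 → 1
1 → 15
15 → 13
13 → 16
16 → 11
11 → 12
12 → 8
12 → 6
6 → 7
7 → 5
6 → 3
3 → 18
12 → 2
2 → 9
9 → 4
11 → 0

Visit order: 17, 10, 14, 1, 15, 13, 16, 11, 12, 8, 6, 7, 5, 3, 18, 2, 9, 4, 0

8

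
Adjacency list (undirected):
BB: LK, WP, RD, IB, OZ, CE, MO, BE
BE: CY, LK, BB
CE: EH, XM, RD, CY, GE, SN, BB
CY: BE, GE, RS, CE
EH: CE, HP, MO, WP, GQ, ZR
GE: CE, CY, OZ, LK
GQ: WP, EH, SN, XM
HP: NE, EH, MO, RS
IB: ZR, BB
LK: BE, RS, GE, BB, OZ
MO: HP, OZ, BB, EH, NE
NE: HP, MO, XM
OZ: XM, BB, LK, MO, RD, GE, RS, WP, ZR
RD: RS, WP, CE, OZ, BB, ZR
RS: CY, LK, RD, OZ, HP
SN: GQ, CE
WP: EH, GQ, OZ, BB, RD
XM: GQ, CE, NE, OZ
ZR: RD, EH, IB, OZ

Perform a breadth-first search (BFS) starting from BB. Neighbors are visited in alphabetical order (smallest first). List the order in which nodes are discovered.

Visit BB; enqueue BE, CE, IB, LK, MO, OZ, RD, WP → queue [BE, CE, IB, LK, MO, OZ, RD, WP]
Visit BE; enqueue CY → queue [CE, IB, LK, MO, OZ, RD, WP, CY]
Visit CE; enqueue EH, GE, SN, XM → queue [IB, LK, MO, OZ, RD, WP, CY, EH, GE, SN, XM]
Visit IB; enqueue ZR → queue [LK, MO, OZ, RD, WP, CY, EH, GE, SN, XM, ZR]
Visit LK; enqueue RS → queue [MO, OZ, RD, WP, CY, EH, GE, SN, XM, ZR, RS]
Visit MO; enqueue HP, NE → queue [OZ, RD, WP, CY, EH, GE, SN, XM, ZR, RS, HP, NE]
Visit OZ → queue [RD, WP, CY, EH, GE, SN, XM, ZR, RS, HP, NE]
Visit RD → queue [WP, CY, EH, GE, SN, XM, ZR, RS, HP, NE]
Visit WP; enqueue GQ → queue [CY, EH, GE, SN, XM, ZR, RS, HP, NE, GQ]
Visit CY → queue [EH, GE, SN, XM, ZR, RS, HP, NE, GQ]
Visit EH → queue [GE, SN, XM, ZR, RS, HP, NE, GQ]
Visit GE → queue [SN, XM, ZR, RS, HP, NE, GQ]
Visit SN → queue [XM, ZR, RS, HP, NE, GQ]
Visit XM → queue [ZR, RS, HP, NE, GQ]
Visit ZR → queue [RS, HP, NE, GQ]
Visit RS → queue [HP, NE, GQ]
Visit HP → queue [NE, GQ]
Visit NE → queue [GQ]
Visit GQ → queue []

BB BE CE IB LK MO OZ RD WP CY EH GE SN XM ZR RS HP NE GQ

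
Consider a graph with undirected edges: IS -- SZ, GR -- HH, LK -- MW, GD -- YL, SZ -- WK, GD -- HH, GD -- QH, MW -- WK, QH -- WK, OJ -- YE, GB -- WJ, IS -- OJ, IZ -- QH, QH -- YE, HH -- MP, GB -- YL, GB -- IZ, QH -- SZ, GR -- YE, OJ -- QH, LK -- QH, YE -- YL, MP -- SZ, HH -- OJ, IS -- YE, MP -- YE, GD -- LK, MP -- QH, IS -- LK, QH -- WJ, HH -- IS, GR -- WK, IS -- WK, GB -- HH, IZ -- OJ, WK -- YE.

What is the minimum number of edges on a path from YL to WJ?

2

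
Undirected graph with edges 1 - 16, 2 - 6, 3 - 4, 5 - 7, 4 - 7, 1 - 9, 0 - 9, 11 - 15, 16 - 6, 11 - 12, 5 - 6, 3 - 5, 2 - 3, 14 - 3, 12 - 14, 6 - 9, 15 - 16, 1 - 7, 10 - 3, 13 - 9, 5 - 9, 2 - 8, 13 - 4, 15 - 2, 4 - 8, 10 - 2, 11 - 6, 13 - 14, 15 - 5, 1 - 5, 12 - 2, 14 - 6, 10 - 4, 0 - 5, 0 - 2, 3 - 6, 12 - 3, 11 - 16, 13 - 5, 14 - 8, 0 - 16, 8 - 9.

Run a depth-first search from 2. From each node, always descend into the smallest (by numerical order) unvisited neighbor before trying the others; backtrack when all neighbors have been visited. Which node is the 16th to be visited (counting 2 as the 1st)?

13

Visit 2
2 → 0
0 → 5
5 → 1
1 → 7
7 → 4
4 → 3
3 → 6
6 → 9
9 → 8
8 → 14
14 → 12
12 → 11
11 → 15
15 → 16
14 → 13
3 → 10

Visit order: 2, 0, 5, 1, 7, 4, 3, 6, 9, 8, 14, 12, 11, 15, 16, 13, 10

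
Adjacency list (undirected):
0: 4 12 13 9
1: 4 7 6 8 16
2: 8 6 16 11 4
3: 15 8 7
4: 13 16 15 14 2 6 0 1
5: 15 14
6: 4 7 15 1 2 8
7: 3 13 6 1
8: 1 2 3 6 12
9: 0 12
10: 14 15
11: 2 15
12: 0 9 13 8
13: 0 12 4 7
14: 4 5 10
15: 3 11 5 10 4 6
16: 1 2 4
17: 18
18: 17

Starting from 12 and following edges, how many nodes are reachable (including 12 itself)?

BFS from 12 visits: 12, 13, 9, 8, 0, 7, 4, 6, 3, 2, 1, 16, 15, 14, 11, 10, 5
Reachable nodes: 17 of 19 total.

17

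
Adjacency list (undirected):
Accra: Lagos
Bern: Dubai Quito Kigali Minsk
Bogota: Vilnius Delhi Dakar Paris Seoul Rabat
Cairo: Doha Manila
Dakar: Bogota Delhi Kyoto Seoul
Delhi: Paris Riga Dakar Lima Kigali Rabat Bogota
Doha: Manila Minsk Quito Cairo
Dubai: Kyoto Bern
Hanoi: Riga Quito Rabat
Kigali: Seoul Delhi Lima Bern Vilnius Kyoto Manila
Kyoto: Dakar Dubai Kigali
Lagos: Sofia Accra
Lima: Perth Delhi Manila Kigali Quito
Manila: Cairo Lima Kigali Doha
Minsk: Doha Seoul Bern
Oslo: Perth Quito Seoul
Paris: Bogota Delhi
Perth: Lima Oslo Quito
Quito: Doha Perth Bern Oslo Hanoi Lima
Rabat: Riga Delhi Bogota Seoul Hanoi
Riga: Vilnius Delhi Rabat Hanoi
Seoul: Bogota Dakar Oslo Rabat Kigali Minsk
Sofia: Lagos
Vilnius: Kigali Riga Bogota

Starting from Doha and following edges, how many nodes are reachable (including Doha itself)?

BFS from Doha visits: Doha, Quito, Minsk, Manila, Cairo, Perth, Oslo, Lima, Hanoi, Bern, Seoul, Kigali, Delhi, Riga, Rabat, Dubai, Dakar, Bogota, Vilnius, Kyoto, Paris
Reachable nodes: 21 of 24 total.

21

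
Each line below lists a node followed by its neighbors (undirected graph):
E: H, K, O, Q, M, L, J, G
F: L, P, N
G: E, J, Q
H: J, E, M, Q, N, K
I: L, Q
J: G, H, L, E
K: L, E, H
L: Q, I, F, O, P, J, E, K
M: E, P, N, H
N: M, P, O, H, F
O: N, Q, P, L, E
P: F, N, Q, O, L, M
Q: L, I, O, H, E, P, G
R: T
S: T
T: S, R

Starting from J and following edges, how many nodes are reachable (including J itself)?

13

BFS from J visits: J, L, H, G, E, Q, P, O, K, I, F, N, M
Reachable nodes: 13 of 16 total.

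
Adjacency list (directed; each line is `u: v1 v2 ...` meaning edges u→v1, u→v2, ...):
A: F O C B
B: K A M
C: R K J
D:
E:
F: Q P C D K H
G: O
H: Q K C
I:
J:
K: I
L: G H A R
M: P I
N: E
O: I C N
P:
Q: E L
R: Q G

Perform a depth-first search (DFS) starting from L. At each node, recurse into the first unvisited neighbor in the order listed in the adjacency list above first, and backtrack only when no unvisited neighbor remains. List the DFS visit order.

L G O I C R Q E K J N H A F P D B M

Visit L
L → G
G → O
O → I
O → C
C → R
R → Q
Q → E
C → K
C → J
O → N
L → H
L → A
A → F
F → P
F → D
A → B
B → M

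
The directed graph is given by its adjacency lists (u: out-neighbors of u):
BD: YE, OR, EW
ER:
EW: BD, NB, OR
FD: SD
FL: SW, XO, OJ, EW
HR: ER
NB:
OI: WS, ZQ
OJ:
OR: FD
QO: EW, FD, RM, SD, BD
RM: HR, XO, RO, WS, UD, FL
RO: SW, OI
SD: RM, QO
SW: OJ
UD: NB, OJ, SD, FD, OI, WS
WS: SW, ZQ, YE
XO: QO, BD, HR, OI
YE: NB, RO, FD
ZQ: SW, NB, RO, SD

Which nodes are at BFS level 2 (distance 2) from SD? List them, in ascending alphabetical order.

BD, EW, FD, FL, HR, RO, UD, WS, XO

Level 0: SD
Level 1: QO, RM
Level 2: BD, EW, FD, FL, HR, RO, UD, WS, XO
Level 3: ER, NB, OI, OJ, OR, SW, YE, ZQ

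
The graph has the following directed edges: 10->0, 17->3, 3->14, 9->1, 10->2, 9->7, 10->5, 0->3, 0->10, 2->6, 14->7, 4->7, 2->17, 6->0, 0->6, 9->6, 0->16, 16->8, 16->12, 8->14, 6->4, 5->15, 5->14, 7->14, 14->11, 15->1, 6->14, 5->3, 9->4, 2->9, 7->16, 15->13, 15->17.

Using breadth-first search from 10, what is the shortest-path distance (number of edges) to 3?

2

Level 0: 10
Level 1: 0, 2, 5
Level 2: 3, 6, 9, 14, 15, 16, 17
Level 3: 1, 4, 7, 8, 11, 12, 13
3 first appears at level 2.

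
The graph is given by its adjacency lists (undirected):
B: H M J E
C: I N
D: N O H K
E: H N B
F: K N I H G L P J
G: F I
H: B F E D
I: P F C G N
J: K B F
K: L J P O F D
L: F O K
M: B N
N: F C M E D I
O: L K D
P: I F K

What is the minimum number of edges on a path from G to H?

2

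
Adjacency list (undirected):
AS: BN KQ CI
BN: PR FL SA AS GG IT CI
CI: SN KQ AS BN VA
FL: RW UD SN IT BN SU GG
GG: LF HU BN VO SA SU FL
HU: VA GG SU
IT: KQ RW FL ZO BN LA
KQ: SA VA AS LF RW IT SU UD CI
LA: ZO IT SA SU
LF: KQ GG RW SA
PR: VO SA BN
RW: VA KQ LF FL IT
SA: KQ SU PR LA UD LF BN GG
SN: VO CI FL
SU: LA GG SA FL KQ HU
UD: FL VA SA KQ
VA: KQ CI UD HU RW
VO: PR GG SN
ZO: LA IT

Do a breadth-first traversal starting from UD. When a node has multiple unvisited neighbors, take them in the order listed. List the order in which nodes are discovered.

Visit UD; enqueue FL, VA, SA, KQ → queue [FL, VA, SA, KQ]
Visit FL; enqueue RW, SN, IT, BN, SU, GG → queue [VA, SA, KQ, RW, SN, IT, BN, SU, GG]
Visit VA; enqueue CI, HU → queue [SA, KQ, RW, SN, IT, BN, SU, GG, CI, HU]
Visit SA; enqueue PR, LA, LF → queue [KQ, RW, SN, IT, BN, SU, GG, CI, HU, PR, LA, LF]
Visit KQ; enqueue AS → queue [RW, SN, IT, BN, SU, GG, CI, HU, PR, LA, LF, AS]
Visit RW → queue [SN, IT, BN, SU, GG, CI, HU, PR, LA, LF, AS]
Visit SN; enqueue VO → queue [IT, BN, SU, GG, CI, HU, PR, LA, LF, AS, VO]
Visit IT; enqueue ZO → queue [BN, SU, GG, CI, HU, PR, LA, LF, AS, VO, ZO]
Visit BN → queue [SU, GG, CI, HU, PR, LA, LF, AS, VO, ZO]
Visit SU → queue [GG, CI, HU, PR, LA, LF, AS, VO, ZO]
Visit GG → queue [CI, HU, PR, LA, LF, AS, VO, ZO]
Visit CI → queue [HU, PR, LA, LF, AS, VO, ZO]
Visit HU → queue [PR, LA, LF, AS, VO, ZO]
Visit PR → queue [LA, LF, AS, VO, ZO]
Visit LA → queue [LF, AS, VO, ZO]
Visit LF → queue [AS, VO, ZO]
Visit AS → queue [VO, ZO]
Visit VO → queue [ZO]
Visit ZO → queue []

UD, FL, VA, SA, KQ, RW, SN, IT, BN, SU, GG, CI, HU, PR, LA, LF, AS, VO, ZO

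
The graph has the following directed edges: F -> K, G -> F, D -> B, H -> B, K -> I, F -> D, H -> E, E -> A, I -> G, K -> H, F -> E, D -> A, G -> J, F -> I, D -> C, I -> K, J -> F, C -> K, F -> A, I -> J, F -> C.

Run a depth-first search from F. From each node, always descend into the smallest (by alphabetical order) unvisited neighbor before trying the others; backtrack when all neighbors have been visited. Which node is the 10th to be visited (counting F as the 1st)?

J

Visit F
F → A
F → C
C → K
K → H
H → B
H → E
K → I
I → G
G → J
F → D

Visit order: F, A, C, K, H, B, E, I, G, J, D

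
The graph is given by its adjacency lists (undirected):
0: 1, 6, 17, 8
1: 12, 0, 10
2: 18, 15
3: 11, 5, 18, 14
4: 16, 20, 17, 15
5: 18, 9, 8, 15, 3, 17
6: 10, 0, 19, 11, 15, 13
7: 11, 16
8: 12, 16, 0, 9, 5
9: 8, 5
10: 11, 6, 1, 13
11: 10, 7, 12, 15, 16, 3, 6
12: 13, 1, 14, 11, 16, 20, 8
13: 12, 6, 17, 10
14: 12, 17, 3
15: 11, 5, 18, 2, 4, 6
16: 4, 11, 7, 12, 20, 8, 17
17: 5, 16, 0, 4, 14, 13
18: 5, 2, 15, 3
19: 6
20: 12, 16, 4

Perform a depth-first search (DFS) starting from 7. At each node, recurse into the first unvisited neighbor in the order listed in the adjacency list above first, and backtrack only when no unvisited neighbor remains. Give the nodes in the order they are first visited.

7, 11, 10, 6, 0, 1, 12, 13, 17, 5, 18, 2, 15, 4, 16, 20, 8, 9, 3, 14, 19

Visit 7
7 → 11
11 → 10
10 → 6
6 → 0
0 → 1
1 → 12
12 → 13
13 → 17
17 → 5
5 → 18
18 → 2
2 → 15
15 → 4
4 → 16
16 → 20
16 → 8
8 → 9
18 → 3
3 → 14
6 → 19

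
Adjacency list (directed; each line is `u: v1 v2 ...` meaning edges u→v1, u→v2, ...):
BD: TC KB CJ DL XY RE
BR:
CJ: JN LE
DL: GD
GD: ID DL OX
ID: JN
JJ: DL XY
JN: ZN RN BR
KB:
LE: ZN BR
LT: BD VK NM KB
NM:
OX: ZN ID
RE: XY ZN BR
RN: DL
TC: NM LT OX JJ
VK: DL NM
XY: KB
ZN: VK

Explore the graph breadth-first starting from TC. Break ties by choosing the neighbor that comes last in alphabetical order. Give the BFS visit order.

Visit TC; enqueue OX, NM, LT, JJ → queue [OX, NM, LT, JJ]
Visit OX; enqueue ZN, ID → queue [NM, LT, JJ, ZN, ID]
Visit NM → queue [LT, JJ, ZN, ID]
Visit LT; enqueue VK, KB, BD → queue [JJ, ZN, ID, VK, KB, BD]
Visit JJ; enqueue XY, DL → queue [ZN, ID, VK, KB, BD, XY, DL]
Visit ZN → queue [ID, VK, KB, BD, XY, DL]
Visit ID; enqueue JN → queue [VK, KB, BD, XY, DL, JN]
Visit VK → queue [KB, BD, XY, DL, JN]
Visit KB → queue [BD, XY, DL, JN]
Visit BD; enqueue RE, CJ → queue [XY, DL, JN, RE, CJ]
Visit XY → queue [DL, JN, RE, CJ]
Visit DL; enqueue GD → queue [JN, RE, CJ, GD]
Visit JN; enqueue RN, BR → queue [RE, CJ, GD, RN, BR]
Visit RE → queue [CJ, GD, RN, BR]
Visit CJ; enqueue LE → queue [GD, RN, BR, LE]
Visit GD → queue [RN, BR, LE]
Visit RN → queue [BR, LE]
Visit BR → queue [LE]
Visit LE → queue []

TC → OX → NM → LT → JJ → ZN → ID → VK → KB → BD → XY → DL → JN → RE → CJ → GD → RN → BR → LE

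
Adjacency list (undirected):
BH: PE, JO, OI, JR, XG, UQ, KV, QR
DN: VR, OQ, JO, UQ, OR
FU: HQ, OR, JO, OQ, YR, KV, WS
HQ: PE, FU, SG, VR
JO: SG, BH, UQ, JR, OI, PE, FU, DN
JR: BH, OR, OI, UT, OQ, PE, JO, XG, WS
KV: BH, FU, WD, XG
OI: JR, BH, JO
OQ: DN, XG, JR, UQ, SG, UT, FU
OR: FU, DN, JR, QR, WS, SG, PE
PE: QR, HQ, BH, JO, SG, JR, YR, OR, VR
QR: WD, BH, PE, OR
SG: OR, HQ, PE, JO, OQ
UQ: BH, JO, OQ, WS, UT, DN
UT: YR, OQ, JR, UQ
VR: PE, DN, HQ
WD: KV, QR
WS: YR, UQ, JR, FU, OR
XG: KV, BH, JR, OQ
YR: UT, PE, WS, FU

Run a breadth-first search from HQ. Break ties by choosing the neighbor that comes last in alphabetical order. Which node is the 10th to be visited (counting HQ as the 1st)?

YR

Visit HQ; enqueue VR, SG, PE, FU → queue [VR, SG, PE, FU]
Visit VR; enqueue DN → queue [SG, PE, FU, DN]
Visit SG; enqueue OR, OQ, JO → queue [PE, FU, DN, OR, OQ, JO]
Visit PE; enqueue YR, QR, JR, BH → queue [FU, DN, OR, OQ, JO, YR, QR, JR, BH]
Visit FU; enqueue WS, KV → queue [DN, OR, OQ, JO, YR, QR, JR, BH, WS, KV]
Visit DN; enqueue UQ → queue [OR, OQ, JO, YR, QR, JR, BH, WS, KV, UQ]
Visit OR → queue [OQ, JO, YR, QR, JR, BH, WS, KV, UQ]
Visit OQ; enqueue XG, UT → queue [JO, YR, QR, JR, BH, WS, KV, UQ, XG, UT]
Visit JO; enqueue OI → queue [YR, QR, JR, BH, WS, KV, UQ, XG, UT, OI]
Visit YR → queue [QR, JR, BH, WS, KV, UQ, XG, UT, OI]
Visit QR; enqueue WD → queue [JR, BH, WS, KV, UQ, XG, UT, OI, WD]
Visit JR → queue [BH, WS, KV, UQ, XG, UT, OI, WD]
Visit BH → queue [WS, KV, UQ, XG, UT, OI, WD]
Visit WS → queue [KV, UQ, XG, UT, OI, WD]
Visit KV → queue [UQ, XG, UT, OI, WD]
Visit UQ → queue [XG, UT, OI, WD]
Visit XG → queue [UT, OI, WD]
Visit UT → queue [OI, WD]
Visit OI → queue [WD]
Visit WD → queue []

Visit order: HQ, VR, SG, PE, FU, DN, OR, OQ, JO, YR, QR, JR, BH, WS, KV, UQ, XG, UT, OI, WD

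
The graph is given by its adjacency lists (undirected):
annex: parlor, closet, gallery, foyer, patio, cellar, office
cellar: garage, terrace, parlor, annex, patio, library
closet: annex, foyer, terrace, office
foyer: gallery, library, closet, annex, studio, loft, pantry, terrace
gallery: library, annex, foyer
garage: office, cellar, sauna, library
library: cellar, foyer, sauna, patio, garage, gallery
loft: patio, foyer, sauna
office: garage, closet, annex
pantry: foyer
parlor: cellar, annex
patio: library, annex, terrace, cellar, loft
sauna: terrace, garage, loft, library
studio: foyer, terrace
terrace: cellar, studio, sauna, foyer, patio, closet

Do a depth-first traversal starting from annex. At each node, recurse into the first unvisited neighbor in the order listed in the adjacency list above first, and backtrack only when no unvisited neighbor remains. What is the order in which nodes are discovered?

Visit annex
annex → parlor
parlor → cellar
cellar → garage
garage → office
office → closet
closet → foyer
foyer → gallery
gallery → library
library → sauna
sauna → terrace
terrace → studio
terrace → patio
patio → loft
foyer → pantry

annex → parlor → cellar → garage → office → closet → foyer → gallery → library → sauna → terrace → studio → patio → loft → pantry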